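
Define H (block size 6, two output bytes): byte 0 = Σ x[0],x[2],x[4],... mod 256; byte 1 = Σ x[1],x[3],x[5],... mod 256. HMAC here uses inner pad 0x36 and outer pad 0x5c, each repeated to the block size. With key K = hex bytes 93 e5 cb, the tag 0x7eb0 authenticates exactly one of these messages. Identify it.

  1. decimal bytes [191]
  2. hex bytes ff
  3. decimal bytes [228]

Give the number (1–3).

3

Key hex bytes 93 e5 cb is 3 bytes ≤ B = 6; zero-pad to 6 bytes: K' = 93 e5 cb 00 00 00.
K' ⊕ ipad = a5 d3 fd 36 36 36; K' ⊕ opad = cf b9 97 5c 5c 5c.
m1: inner = H(a5 d3 fd 36 36 36 bf) = 97 3f; tag = H(cf b9 97 5c 5c 5c 97 3f) = 59b0
m2: inner = H(a5 d3 fd 36 36 36 ff) = d7 3f; tag = H(cf b9 97 5c 5c 5c d7 3f) = 99b0
m3: inner = H(a5 d3 fd 36 36 36 e4) = bc 3f; tag = H(cf b9 97 5c 5c 5c bc 3f) = 7eb0 ← matches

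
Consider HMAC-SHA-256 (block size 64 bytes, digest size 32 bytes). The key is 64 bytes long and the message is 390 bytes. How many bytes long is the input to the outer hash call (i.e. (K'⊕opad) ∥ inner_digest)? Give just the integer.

96

Key is 64 ≤ 64 bytes, zero-padded: |K'| = 64.
Outer input = (K'⊕opad) ∥ H(inner) → 64 + 32 = 96 bytes.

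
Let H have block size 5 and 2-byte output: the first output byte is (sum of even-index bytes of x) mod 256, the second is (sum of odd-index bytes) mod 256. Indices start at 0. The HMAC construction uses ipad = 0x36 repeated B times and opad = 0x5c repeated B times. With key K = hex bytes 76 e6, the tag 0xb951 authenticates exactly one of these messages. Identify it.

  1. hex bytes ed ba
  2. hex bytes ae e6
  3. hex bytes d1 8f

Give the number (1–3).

3

Key hex bytes 76 e6 is 2 bytes ≤ B = 5; zero-pad to 5 bytes: K' = 76 e6 00 00 00.
K' ⊕ ipad = 40 d0 36 36 36; K' ⊕ opad = 2a ba 5c 5c 5c.
m1: inner = H(40 d0 36 36 36 ed ba) = 66 f3; tag = H(2a ba 5c 5c 5c 66 f3) = d57c
m2: inner = H(40 d0 36 36 36 ae e6) = 92 b4; tag = H(2a ba 5c 5c 5c 92 b4) = 96a8
m3: inner = H(40 d0 36 36 36 d1 8f) = 3b d7; tag = H(2a ba 5c 5c 5c 3b d7) = b951 ← matches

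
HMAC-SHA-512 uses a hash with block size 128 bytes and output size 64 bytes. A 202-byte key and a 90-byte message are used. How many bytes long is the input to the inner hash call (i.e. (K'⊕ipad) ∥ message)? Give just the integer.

Key is 202 > 128 bytes, so it is hashed to 64 bytes then zero-padded to 128: |K'| = 128.
Inner input = (K'⊕ipad) ∥ m → 128 + 90 = 218 bytes.

218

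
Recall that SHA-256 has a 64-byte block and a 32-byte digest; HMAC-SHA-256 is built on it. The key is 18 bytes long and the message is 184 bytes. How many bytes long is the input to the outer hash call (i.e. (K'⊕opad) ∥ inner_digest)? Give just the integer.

96

Key is 18 ≤ 64 bytes, zero-padded: |K'| = 64.
Outer input = (K'⊕opad) ∥ H(inner) → 64 + 32 = 96 bytes.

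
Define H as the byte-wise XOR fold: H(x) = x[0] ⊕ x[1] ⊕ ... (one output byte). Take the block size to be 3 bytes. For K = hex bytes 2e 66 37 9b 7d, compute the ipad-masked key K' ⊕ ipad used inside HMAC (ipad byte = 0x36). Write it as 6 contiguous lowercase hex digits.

af3636

Key hex bytes 2e 66 37 9b 7d is 5 bytes > B = 3, so hash it first: H(key) = 99, then zero-pad to 3 bytes: K' = 99 00 00.
XOR each byte with 0x36: 99⊕36=af, 00⊕36=36, 00⊕36=36.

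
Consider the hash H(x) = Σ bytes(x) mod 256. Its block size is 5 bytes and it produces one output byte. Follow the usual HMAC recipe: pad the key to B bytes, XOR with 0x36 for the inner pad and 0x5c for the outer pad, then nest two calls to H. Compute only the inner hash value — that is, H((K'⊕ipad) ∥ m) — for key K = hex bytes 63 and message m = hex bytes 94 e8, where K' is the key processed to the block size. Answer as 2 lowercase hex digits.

Key hex bytes 63 is 1 byte ≤ B = 5; zero-pad to 5 bytes: K' = 63 00 00 00 00.
K' ⊕ ipad = 55 36 36 36 36.
Inner input = 55 36 36 36 36 ∥ 94 e8.
Inner hash: sum = 85+54+54+54+54+148+232 = 681; mod 256 = 169 → a9.

a9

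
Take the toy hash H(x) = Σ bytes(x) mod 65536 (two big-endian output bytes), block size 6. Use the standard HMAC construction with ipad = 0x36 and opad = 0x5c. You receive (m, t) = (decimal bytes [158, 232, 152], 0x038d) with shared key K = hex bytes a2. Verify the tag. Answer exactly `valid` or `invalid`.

Key hex bytes a2 is 1 byte ≤ B = 6; zero-pad to 6 bytes: K' = a2 00 00 00 00 00.
K' ⊕ ipad = 94 36 36 36 36 36; K' ⊕ opad = fe 5c 5c 5c 5c 5c.
Inner hash: sum = 148+54+54+54+54+54+158+232+152 = 960 → 03 c0.
Outer hash (recomputed tag): sum = 254+92+92+92+92+92+3+192 = 909 → 03 8d.
Recomputed tag = 038d; claimed = 038d → match.

valid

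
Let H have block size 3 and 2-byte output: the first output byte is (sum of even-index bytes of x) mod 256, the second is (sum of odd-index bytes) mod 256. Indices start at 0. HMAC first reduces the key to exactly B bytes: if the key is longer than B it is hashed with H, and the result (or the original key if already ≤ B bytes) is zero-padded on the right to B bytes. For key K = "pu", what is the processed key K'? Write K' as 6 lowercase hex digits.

Key "pu" = 70 75 is 2 bytes ≤ B = 3; zero-pad to 3 bytes: K' = 70 75 00.

707500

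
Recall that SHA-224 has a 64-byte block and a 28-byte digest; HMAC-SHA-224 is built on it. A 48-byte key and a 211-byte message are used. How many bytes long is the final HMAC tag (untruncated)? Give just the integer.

28

The tag is one SHA-224 digest: 28 bytes.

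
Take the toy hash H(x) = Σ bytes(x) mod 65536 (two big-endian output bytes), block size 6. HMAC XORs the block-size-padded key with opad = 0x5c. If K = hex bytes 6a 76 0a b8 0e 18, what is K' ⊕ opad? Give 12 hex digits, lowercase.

362a56e45244

Key hex bytes 6a 76 0a b8 0e 18 is exactly B = 6 bytes: K' = 6a 76 0a b8 0e 18.
XOR each byte with 0x5c: 6a⊕5c=36, 76⊕5c=2a, 0a⊕5c=56, b8⊕5c=e4, 0e⊕5c=52, 18⊕5c=44.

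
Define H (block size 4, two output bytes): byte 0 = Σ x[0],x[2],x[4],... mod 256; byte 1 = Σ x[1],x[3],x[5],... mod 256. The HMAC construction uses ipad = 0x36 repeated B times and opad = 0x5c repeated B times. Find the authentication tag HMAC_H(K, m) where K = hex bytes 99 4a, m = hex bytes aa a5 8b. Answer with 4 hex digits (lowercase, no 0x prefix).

3bc9

Key hex bytes 99 4a is 2 bytes ≤ B = 4; zero-pad to 4 bytes: K' = 99 4a 00 00.
K' ⊕ ipad = af 7c 36 36.  K' ⊕ opad = c5 16 5c 5c.
Inner input = (K'⊕ipad) ∥ m = af 7c 36 36 ∥ aa a5 8b.
Inner hash: even-index sum = 538 mod 256 = 26; odd-index sum = 343 mod 256 = 87 → 1a 57.
Outer input = (K'⊕opad) ∥ inner = c5 16 5c 5c ∥ 1a 57.
Outer hash (tag): even-index sum = 315 mod 256 = 59; odd-index sum = 201 mod 256 = 201 → 3b c9.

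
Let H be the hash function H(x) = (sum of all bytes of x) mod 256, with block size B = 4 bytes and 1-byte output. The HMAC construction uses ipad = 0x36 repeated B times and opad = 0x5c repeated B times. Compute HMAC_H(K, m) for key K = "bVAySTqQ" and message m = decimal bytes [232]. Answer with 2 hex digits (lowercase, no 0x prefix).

Key "bVAySTqQ" = 62 56 41 79 53 54 71 51 is 8 bytes > B = 4, so hash it first: H(key) = db, then zero-pad to 4 bytes: K' = db 00 00 00.
K' ⊕ ipad = ed 36 36 36.  K' ⊕ opad = 87 5c 5c 5c.
Inner input = (K'⊕ipad) ∥ m = ed 36 36 36 ∥ e8.
Inner hash: sum = 237+54+54+54+232 = 631; mod 256 = 119 → 77.
Outer input = (K'⊕opad) ∥ inner = 87 5c 5c 5c ∥ 77.
Outer hash (tag): sum = 135+92+92+92+119 = 530; mod 256 = 18 → 12.

12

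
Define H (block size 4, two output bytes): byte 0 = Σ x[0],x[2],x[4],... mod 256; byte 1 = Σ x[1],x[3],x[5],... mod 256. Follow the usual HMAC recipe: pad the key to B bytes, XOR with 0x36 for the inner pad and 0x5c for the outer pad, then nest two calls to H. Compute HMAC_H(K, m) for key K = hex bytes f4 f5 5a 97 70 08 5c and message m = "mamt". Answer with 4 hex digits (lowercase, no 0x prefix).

Key hex bytes f4 f5 5a 97 70 08 5c is 7 bytes > B = 4, so hash it first: H(key) = 1a 94, then zero-pad to 4 bytes: K' = 1a 94 00 00.
K' ⊕ ipad = 2c a2 36 36.  K' ⊕ opad = 46 c8 5c 5c.
Inner input = (K'⊕ipad) ∥ m = 2c a2 36 36 ∥ 6d 61 6d 74.
Inner hash: even-index sum = 316 mod 256 = 60; odd-index sum = 429 mod 256 = 173 → 3c ad.
Outer input = (K'⊕opad) ∥ inner = 46 c8 5c 5c ∥ 3c ad.
Outer hash (tag): even-index sum = 222 mod 256 = 222; odd-index sum = 465 mod 256 = 209 → de d1.

ded1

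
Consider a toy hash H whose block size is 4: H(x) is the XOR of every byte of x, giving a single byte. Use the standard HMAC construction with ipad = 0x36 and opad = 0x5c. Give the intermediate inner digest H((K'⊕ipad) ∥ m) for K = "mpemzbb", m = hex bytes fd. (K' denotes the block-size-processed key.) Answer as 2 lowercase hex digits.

Key "mpemzbb" = 6d 70 65 6d 7a 62 62 is 7 bytes > B = 4, so hash it first: H(key) = 6f, then zero-pad to 4 bytes: K' = 6f 00 00 00.
K' ⊕ ipad = 59 36 36 36.
Inner input = 59 36 36 36 ∥ fd.
Inner hash: XOR 59⊕36⊕36⊕36⊕fd = 92.

92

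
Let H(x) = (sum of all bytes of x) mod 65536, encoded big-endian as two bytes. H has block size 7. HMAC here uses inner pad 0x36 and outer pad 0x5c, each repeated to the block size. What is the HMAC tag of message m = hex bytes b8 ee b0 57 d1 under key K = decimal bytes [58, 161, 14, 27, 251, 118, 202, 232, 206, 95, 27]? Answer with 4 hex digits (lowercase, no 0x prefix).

Key decimal bytes [58, 161, 14, 27, 251, 118, 202, 232, 206, 95, 27] = 3a a1 0e 1b fb 76 ca e8 ce 5f 1b is 11 bytes > B = 7, so hash it first: H(key) = 05 6f, then zero-pad to 7 bytes: K' = 05 6f 00 00 00 00 00.
K' ⊕ ipad = 33 59 36 36 36 36 36.  K' ⊕ opad = 59 33 5c 5c 5c 5c 5c.
Inner input = (K'⊕ipad) ∥ m = 33 59 36 36 36 36 36 ∥ b8 ee b0 57 d1.
Inner hash: sum = 51+89+54+54+54+54+54+184+238+176+87+209 = 1304 → 05 18.
Outer input = (K'⊕opad) ∥ inner = 59 33 5c 5c 5c 5c 5c ∥ 05 18.
Outer hash (tag): sum = 89+51+92+92+92+92+92+5+24 = 629 → 02 75.

0275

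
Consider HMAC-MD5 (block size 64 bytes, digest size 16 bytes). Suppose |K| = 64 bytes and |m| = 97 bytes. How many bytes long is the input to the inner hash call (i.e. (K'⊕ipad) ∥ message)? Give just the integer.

161

Key is 64 ≤ 64 bytes, zero-padded: |K'| = 64.
Inner input = (K'⊕ipad) ∥ m → 64 + 97 = 161 bytes.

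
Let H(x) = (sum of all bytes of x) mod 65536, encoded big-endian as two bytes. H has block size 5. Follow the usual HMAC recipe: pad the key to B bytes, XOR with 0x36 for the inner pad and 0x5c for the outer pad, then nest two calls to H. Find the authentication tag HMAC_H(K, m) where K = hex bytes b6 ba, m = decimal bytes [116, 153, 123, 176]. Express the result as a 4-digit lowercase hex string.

03cd

Key hex bytes b6 ba is 2 bytes ≤ B = 5; zero-pad to 5 bytes: K' = b6 ba 00 00 00.
K' ⊕ ipad = 80 8c 36 36 36.  K' ⊕ opad = ea e6 5c 5c 5c.
Inner input = (K'⊕ipad) ∥ m = 80 8c 36 36 36 ∥ 74 99 7b b0.
Inner hash: sum = 128+140+54+54+54+116+153+123+176 = 998 → 03 e6.
Outer input = (K'⊕opad) ∥ inner = ea e6 5c 5c 5c ∥ 03 e6.
Outer hash (tag): sum = 234+230+92+92+92+3+230 = 973 → 03 cd.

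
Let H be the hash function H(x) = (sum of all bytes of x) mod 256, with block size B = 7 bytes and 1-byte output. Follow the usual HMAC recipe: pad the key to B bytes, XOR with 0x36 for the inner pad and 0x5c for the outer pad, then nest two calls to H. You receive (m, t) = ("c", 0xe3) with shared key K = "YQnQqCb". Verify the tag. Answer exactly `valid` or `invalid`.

valid

Key "YQnQqCb" = 59 51 6e 51 71 43 62 is exactly B = 7 bytes: K' = 59 51 6e 51 71 43 62.
K' ⊕ ipad = 6f 67 58 67 47 75 54; K' ⊕ opad = 05 0d 32 0d 2d 1f 3e.
Inner hash: sum = 111+103+88+103+71+117+84+99 = 776; mod 256 = 8 → 08.
Outer hash (recomputed tag): sum = 5+13+50+13+45+31+62+8 = 227 → e3.
Recomputed tag = e3; claimed = e3 → match.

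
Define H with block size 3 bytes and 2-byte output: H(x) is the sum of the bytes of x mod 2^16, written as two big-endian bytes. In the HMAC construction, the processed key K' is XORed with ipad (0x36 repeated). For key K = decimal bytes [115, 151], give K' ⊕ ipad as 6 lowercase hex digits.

Key decimal bytes [115, 151] = 73 97 is 2 bytes ≤ B = 3; zero-pad to 3 bytes: K' = 73 97 00.
XOR each byte with 0x36: 73⊕36=45, 97⊕36=a1, 00⊕36=36.

45a136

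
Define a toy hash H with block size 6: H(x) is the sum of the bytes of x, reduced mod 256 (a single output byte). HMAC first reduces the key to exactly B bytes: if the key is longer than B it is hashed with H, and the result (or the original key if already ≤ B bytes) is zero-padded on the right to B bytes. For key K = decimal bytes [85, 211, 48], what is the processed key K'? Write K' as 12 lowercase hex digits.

55d330000000

Key decimal bytes [85, 211, 48] = 55 d3 30 is 3 bytes ≤ B = 6; zero-pad to 6 bytes: K' = 55 d3 30 00 00 00.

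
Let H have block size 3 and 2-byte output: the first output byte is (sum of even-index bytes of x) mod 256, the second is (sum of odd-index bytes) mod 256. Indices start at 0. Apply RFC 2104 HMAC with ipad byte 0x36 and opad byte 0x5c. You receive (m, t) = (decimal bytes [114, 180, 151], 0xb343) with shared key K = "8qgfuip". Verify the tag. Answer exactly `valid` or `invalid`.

Key "8qgfuip" = 38 71 67 66 75 69 70 is 7 bytes > B = 3, so hash it first: H(key) = 84 40, then zero-pad to 3 bytes: K' = 84 40 00.
K' ⊕ ipad = b2 76 36; K' ⊕ opad = d8 1c 5c.
Inner hash: even-index sum = 412 mod 256 = 156; odd-index sum = 383 mod 256 = 127 → 9c 7f.
Outer hash (recomputed tag): even-index sum = 435 mod 256 = 179; odd-index sum = 184 mod 256 = 184 → b3 b8.
Recomputed tag = b3b8; claimed = b343 → mismatch.

invalid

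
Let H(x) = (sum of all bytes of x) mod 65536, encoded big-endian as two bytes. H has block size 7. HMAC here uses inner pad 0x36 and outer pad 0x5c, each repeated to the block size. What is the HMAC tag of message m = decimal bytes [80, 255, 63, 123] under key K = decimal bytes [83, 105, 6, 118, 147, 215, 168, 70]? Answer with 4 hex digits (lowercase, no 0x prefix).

03ec

Key decimal bytes [83, 105, 6, 118, 147, 215, 168, 70] = 53 69 06 76 93 d7 a8 46 is 8 bytes > B = 7, so hash it first: H(key) = 03 90, then zero-pad to 7 bytes: K' = 03 90 00 00 00 00 00.
K' ⊕ ipad = 35 a6 36 36 36 36 36.  K' ⊕ opad = 5f cc 5c 5c 5c 5c 5c.
Inner input = (K'⊕ipad) ∥ m = 35 a6 36 36 36 36 36 ∥ 50 ff 3f 7b.
Inner hash: sum = 53+166+54+54+54+54+54+80+255+63+123 = 1010 → 03 f2.
Outer input = (K'⊕opad) ∥ inner = 5f cc 5c 5c 5c 5c 5c ∥ 03 f2.
Outer hash (tag): sum = 95+204+92+92+92+92+92+3+242 = 1004 → 03 ec.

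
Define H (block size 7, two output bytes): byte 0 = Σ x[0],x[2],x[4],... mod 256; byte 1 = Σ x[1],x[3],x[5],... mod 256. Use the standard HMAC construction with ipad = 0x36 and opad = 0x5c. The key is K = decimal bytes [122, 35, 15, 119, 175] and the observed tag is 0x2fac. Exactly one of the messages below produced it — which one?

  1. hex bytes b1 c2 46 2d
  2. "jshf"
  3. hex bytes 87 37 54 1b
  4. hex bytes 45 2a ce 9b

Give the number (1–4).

3

Key decimal bytes [122, 35, 15, 119, 175] = 7a 23 0f 77 af is 5 bytes ≤ B = 7; zero-pad to 7 bytes: K' = 7a 23 0f 77 af 00 00.
K' ⊕ ipad = 4c 15 39 41 99 36 36; K' ⊕ opad = 26 7f 53 2b f3 5c 5c.
m1: inner = H(4c 15 39 41 99 36 36 b1 c2 46 2d) = 43 83; tag = H(26 7f 53 2b f3 5c 5c 43 83) = 4b49
m2: inner = H(4c 15 39 41 99 36 36 6a 73 68 66) = 2d 5e; tag = H(26 7f 53 2b f3 5c 5c 2d 5e) = 2633
m3: inner = H(4c 15 39 41 99 36 36 87 37 54 1b) = a6 67; tag = H(26 7f 53 2b f3 5c 5c a6 67) = 2fac ← matches
m4: inner = H(4c 15 39 41 99 36 36 45 2a ce 9b) = 19 9f; tag = H(26 7f 53 2b f3 5c 5c 19 9f) = 671f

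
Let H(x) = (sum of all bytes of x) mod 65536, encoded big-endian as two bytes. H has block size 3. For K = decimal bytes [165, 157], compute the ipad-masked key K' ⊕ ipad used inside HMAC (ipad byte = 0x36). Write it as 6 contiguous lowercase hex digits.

Key decimal bytes [165, 157] = a5 9d is 2 bytes ≤ B = 3; zero-pad to 3 bytes: K' = a5 9d 00.
XOR each byte with 0x36: a5⊕36=93, 9d⊕36=ab, 00⊕36=36.

93ab36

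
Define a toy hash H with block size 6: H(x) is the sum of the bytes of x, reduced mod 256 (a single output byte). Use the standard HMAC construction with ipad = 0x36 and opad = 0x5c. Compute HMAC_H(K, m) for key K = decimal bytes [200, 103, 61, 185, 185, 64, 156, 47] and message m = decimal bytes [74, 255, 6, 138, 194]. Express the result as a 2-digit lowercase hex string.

Key decimal bytes [200, 103, 61, 185, 185, 64, 156, 47] = c8 67 3d b9 b9 40 9c 2f is 8 bytes > B = 6, so hash it first: H(key) = e9, then zero-pad to 6 bytes: K' = e9 00 00 00 00 00.
K' ⊕ ipad = df 36 36 36 36 36.  K' ⊕ opad = b5 5c 5c 5c 5c 5c.
Inner input = (K'⊕ipad) ∥ m = df 36 36 36 36 36 ∥ 4a ff 06 8a c2.
Inner hash: sum = 223+54+54+54+54+54+74+255+6+138+194 = 1160; mod 256 = 136 → 88.
Outer input = (K'⊕opad) ∥ inner = b5 5c 5c 5c 5c 5c ∥ 88.
Outer hash (tag): sum = 181+92+92+92+92+92+136 = 777; mod 256 = 9 → 09.

09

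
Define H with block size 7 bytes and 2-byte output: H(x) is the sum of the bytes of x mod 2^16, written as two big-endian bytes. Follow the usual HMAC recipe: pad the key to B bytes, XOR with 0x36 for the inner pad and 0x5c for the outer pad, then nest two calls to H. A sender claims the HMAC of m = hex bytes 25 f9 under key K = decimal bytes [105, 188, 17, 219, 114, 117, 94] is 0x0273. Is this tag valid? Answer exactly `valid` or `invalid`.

Key decimal bytes [105, 188, 17, 219, 114, 117, 94] = 69 bc 11 db 72 75 5e is exactly B = 7 bytes: K' = 69 bc 11 db 72 75 5e.
K' ⊕ ipad = 5f 8a 27 ed 44 43 68; K' ⊕ opad = 35 e0 4d 87 2e 29 02.
Inner hash: sum = 95+138+39+237+68+67+104+37+249 = 1034 → 04 0a.
Outer hash (recomputed tag): sum = 53+224+77+135+46+41+2+4+10 = 592 → 02 50.
Recomputed tag = 0250; claimed = 0273 → mismatch.

invalid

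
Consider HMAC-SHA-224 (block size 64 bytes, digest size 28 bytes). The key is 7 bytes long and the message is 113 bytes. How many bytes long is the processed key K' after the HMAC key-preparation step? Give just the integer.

Key is 7 ≤ 64 bytes, zero-padded: |K'| = 64.

64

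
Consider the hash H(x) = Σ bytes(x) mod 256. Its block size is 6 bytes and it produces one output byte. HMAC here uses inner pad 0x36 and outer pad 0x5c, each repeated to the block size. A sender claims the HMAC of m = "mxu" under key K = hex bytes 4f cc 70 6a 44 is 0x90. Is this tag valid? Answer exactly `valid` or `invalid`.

valid

Key hex bytes 4f cc 70 6a 44 is 5 bytes ≤ B = 6; zero-pad to 6 bytes: K' = 4f cc 70 6a 44 00.
K' ⊕ ipad = 79 fa 46 5c 72 36; K' ⊕ opad = 13 90 2c 36 18 5c.
Inner hash: sum = 121+250+70+92+114+54+109+120+117 = 1047; mod 256 = 23 → 17.
Outer hash (recomputed tag): sum = 19+144+44+54+24+92+23 = 400; mod 256 = 144 → 90.
Recomputed tag = 90; claimed = 90 → match.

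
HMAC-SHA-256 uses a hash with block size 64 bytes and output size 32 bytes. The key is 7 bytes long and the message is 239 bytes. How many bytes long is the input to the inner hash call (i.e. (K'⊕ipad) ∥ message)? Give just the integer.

303

Key is 7 ≤ 64 bytes, zero-padded: |K'| = 64.
Inner input = (K'⊕ipad) ∥ m → 64 + 239 = 303 bytes.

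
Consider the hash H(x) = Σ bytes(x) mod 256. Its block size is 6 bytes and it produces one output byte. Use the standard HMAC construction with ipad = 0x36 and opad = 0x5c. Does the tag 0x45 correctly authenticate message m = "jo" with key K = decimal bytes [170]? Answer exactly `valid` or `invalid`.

valid

Key decimal bytes [170] = aa is 1 byte ≤ B = 6; zero-pad to 6 bytes: K' = aa 00 00 00 00 00.
K' ⊕ ipad = 9c 36 36 36 36 36; K' ⊕ opad = f6 5c 5c 5c 5c 5c.
Inner hash: sum = 156+54+54+54+54+54+106+111 = 643; mod 256 = 131 → 83.
Outer hash (recomputed tag): sum = 246+92+92+92+92+92+131 = 837; mod 256 = 69 → 45.
Recomputed tag = 45; claimed = 45 → match.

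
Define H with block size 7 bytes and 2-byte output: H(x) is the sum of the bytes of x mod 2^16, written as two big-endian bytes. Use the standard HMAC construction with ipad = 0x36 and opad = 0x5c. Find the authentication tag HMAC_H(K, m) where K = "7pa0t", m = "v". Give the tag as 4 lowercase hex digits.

02e9

Key "7pa0t" = 37 70 61 30 74 is 5 bytes ≤ B = 7; zero-pad to 7 bytes: K' = 37 70 61 30 74 00 00.
K' ⊕ ipad = 01 46 57 06 42 36 36.  K' ⊕ opad = 6b 2c 3d 6c 28 5c 5c.
Inner input = (K'⊕ipad) ∥ m = 01 46 57 06 42 36 36 ∥ 76.
Inner hash: sum = 1+70+87+6+66+54+54+118 = 456 → 01 c8.
Outer input = (K'⊕opad) ∥ inner = 6b 2c 3d 6c 28 5c 5c ∥ 01 c8.
Outer hash (tag): sum = 107+44+61+108+40+92+92+1+200 = 745 → 02 e9.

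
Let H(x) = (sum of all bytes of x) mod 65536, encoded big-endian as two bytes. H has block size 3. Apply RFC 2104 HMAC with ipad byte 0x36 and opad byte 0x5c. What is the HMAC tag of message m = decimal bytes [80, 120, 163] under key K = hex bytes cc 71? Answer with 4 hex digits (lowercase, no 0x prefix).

Key hex bytes cc 71 is 2 bytes ≤ B = 3; zero-pad to 3 bytes: K' = cc 71 00.
K' ⊕ ipad = fa 47 36.  K' ⊕ opad = 90 2d 5c.
Inner input = (K'⊕ipad) ∥ m = fa 47 36 ∥ 50 78 a3.
Inner hash: sum = 250+71+54+80+120+163 = 738 → 02 e2.
Outer input = (K'⊕opad) ∥ inner = 90 2d 5c ∥ 02 e2.
Outer hash (tag): sum = 144+45+92+2+226 = 509 → 01 fd.

01fd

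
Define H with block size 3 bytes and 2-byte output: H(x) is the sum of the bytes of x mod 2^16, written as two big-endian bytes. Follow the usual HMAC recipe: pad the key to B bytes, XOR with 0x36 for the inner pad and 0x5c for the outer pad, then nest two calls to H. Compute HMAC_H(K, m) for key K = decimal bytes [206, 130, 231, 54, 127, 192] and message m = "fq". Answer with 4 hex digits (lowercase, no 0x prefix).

0288

Key decimal bytes [206, 130, 231, 54, 127, 192] = ce 82 e7 36 7f c0 is 6 bytes > B = 3, so hash it first: H(key) = 03 ac, then zero-pad to 3 bytes: K' = 03 ac 00.
K' ⊕ ipad = 35 9a 36.  K' ⊕ opad = 5f f0 5c.
Inner input = (K'⊕ipad) ∥ m = 35 9a 36 ∥ 66 71.
Inner hash: sum = 53+154+54+102+113 = 476 → 01 dc.
Outer input = (K'⊕opad) ∥ inner = 5f f0 5c ∥ 01 dc.
Outer hash (tag): sum = 95+240+92+1+220 = 648 → 02 88.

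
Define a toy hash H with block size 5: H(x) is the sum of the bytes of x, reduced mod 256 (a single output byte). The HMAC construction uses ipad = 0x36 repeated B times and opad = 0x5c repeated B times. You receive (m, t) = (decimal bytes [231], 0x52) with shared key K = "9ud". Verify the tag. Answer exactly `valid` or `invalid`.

invalid

Key "9ud" = 39 75 64 is 3 bytes ≤ B = 5; zero-pad to 5 bytes: K' = 39 75 64 00 00.
K' ⊕ ipad = 0f 43 52 36 36; K' ⊕ opad = 65 29 38 5c 5c.
Inner hash: sum = 15+67+82+54+54+231 = 503; mod 256 = 247 → f7.
Outer hash (recomputed tag): sum = 101+41+56+92+92+247 = 629; mod 256 = 117 → 75.
Recomputed tag = 75; claimed = 52 → mismatch.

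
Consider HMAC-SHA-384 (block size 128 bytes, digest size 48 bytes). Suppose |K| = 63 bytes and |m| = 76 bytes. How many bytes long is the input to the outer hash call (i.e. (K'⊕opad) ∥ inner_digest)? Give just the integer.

Key is 63 ≤ 128 bytes, zero-padded: |K'| = 128.
Outer input = (K'⊕opad) ∥ H(inner) → 128 + 48 = 176 bytes.

176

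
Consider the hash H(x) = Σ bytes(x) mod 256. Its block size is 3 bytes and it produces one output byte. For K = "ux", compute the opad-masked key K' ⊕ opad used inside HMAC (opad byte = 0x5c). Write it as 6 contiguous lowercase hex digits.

Key "ux" = 75 78 is 2 bytes ≤ B = 3; zero-pad to 3 bytes: K' = 75 78 00.
XOR each byte with 0x5c: 75⊕5c=29, 78⊕5c=24, 00⊕5c=5c.

29245c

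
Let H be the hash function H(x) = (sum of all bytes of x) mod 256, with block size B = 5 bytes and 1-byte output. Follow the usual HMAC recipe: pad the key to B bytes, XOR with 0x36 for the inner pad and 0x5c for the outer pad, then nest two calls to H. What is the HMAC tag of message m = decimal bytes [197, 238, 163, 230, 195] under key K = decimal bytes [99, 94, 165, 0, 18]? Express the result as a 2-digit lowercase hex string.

Key decimal bytes [99, 94, 165, 0, 18] = 63 5e a5 00 12 is exactly B = 5 bytes: K' = 63 5e a5 00 12.
K' ⊕ ipad = 55 68 93 36 24.  K' ⊕ opad = 3f 02 f9 5c 4e.
Inner input = (K'⊕ipad) ∥ m = 55 68 93 36 24 ∥ c5 ee a3 e6 c3.
Inner hash: sum = 85+104+147+54+36+197+238+163+230+195 = 1449; mod 256 = 169 → a9.
Outer input = (K'⊕opad) ∥ inner = 3f 02 f9 5c 4e ∥ a9.
Outer hash (tag): sum = 63+2+249+92+78+169 = 653; mod 256 = 141 → 8d.

8d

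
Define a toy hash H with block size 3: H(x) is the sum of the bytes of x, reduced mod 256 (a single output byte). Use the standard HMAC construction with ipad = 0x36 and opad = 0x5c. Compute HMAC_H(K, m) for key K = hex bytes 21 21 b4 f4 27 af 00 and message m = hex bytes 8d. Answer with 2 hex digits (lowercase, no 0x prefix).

Key hex bytes 21 21 b4 f4 27 af 00 is 7 bytes > B = 3, so hash it first: H(key) = c0, then zero-pad to 3 bytes: K' = c0 00 00.
K' ⊕ ipad = f6 36 36.  K' ⊕ opad = 9c 5c 5c.
Inner input = (K'⊕ipad) ∥ m = f6 36 36 ∥ 8d.
Inner hash: sum = 246+54+54+141 = 495; mod 256 = 239 → ef.
Outer input = (K'⊕opad) ∥ inner = 9c 5c 5c ∥ ef.
Outer hash (tag): sum = 156+92+92+239 = 579; mod 256 = 67 → 43.

43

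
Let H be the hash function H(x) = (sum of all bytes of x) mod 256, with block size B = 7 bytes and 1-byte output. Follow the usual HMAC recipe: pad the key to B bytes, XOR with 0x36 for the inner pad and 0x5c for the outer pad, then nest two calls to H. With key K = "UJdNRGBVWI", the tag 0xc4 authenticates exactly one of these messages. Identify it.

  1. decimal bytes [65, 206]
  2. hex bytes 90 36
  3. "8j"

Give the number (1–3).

Key "UJdNRGBVWI" = 55 4a 64 4e 52 47 42 56 57 49 is 10 bytes > B = 7, so hash it first: H(key) = 22, then zero-pad to 7 bytes: K' = 22 00 00 00 00 00 00.
K' ⊕ ipad = 14 36 36 36 36 36 36; K' ⊕ opad = 7e 5c 5c 5c 5c 5c 5c.
m1: inner = H(14 36 36 36 36 36 36 41 ce) = 67; tag = H(7e 5c 5c 5c 5c 5c 5c 67) = 0d
m2: inner = H(14 36 36 36 36 36 36 90 36) = 1e; tag = H(7e 5c 5c 5c 5c 5c 5c 1e) = c4 ← matches
m3: inner = H(14 36 36 36 36 36 36 38 6a) = fa; tag = H(7e 5c 5c 5c 5c 5c 5c fa) = a0

2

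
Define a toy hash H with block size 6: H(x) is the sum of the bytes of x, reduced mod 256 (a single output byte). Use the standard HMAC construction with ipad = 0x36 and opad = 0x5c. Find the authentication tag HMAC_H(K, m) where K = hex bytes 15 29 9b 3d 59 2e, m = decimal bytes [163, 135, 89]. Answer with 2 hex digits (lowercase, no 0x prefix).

61

Key hex bytes 15 29 9b 3d 59 2e is exactly B = 6 bytes: K' = 15 29 9b 3d 59 2e.
K' ⊕ ipad = 23 1f ad 0b 6f 18.  K' ⊕ opad = 49 75 c7 61 05 72.
Inner input = (K'⊕ipad) ∥ m = 23 1f ad 0b 6f 18 ∥ a3 87 59.
Inner hash: sum = 35+31+173+11+111+24+163+135+89 = 772; mod 256 = 4 → 04.
Outer input = (K'⊕opad) ∥ inner = 49 75 c7 61 05 72 ∥ 04.
Outer hash (tag): sum = 73+117+199+97+5+114+4 = 609; mod 256 = 97 → 61.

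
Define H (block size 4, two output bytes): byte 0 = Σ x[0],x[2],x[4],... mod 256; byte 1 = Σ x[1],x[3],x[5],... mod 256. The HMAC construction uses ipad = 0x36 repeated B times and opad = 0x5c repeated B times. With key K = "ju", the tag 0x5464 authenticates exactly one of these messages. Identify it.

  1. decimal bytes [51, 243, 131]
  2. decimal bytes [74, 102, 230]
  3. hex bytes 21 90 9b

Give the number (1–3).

Key "ju" = 6a 75 is 2 bytes ≤ B = 4; zero-pad to 4 bytes: K' = 6a 75 00 00.
K' ⊕ ipad = 5c 43 36 36; K' ⊕ opad = 36 29 5c 5c.
m1: inner = H(5c 43 36 36 33 f3 83) = 48 6c; tag = H(36 29 5c 5c 48 6c) = daf1
m2: inner = H(5c 43 36 36 4a 66 e6) = c2 df; tag = H(36 29 5c 5c c2 df) = 5464 ← matches
m3: inner = H(5c 43 36 36 21 90 9b) = 4e 09; tag = H(36 29 5c 5c 4e 09) = e08e

2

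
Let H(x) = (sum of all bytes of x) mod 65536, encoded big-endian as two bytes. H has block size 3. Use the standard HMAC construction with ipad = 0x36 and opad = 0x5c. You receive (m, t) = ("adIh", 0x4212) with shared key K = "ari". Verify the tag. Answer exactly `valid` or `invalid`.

invalid

Key "ari" = 61 72 69 is exactly B = 3 bytes: K' = 61 72 69.
K' ⊕ ipad = 57 44 5f; K' ⊕ opad = 3d 2e 35.
Inner hash: sum = 87+68+95+97+100+73+104 = 624 → 02 70.
Outer hash (recomputed tag): sum = 61+46+53+2+112 = 274 → 01 12.
Recomputed tag = 0112; claimed = 4212 → mismatch.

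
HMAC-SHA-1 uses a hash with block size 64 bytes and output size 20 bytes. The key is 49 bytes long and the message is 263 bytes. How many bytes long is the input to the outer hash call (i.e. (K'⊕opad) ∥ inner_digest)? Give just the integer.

Key is 49 ≤ 64 bytes, zero-padded: |K'| = 64.
Outer input = (K'⊕opad) ∥ H(inner) → 64 + 20 = 84 bytes.

84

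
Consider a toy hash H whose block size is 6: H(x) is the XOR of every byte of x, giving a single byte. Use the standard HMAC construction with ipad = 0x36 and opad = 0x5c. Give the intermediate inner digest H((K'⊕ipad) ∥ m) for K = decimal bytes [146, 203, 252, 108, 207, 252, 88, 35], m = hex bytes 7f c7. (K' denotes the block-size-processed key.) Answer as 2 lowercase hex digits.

Key decimal bytes [146, 203, 252, 108, 207, 252, 88, 35] = 92 cb fc 6c cf fc 58 23 is 8 bytes > B = 6, so hash it first: H(key) = 81, then zero-pad to 6 bytes: K' = 81 00 00 00 00 00.
K' ⊕ ipad = b7 36 36 36 36 36.
Inner input = b7 36 36 36 36 36 ∥ 7f c7.
Inner hash: XOR b7⊕36⊕36⊕36⊕36⊕36⊕7f⊕c7 = 39.

39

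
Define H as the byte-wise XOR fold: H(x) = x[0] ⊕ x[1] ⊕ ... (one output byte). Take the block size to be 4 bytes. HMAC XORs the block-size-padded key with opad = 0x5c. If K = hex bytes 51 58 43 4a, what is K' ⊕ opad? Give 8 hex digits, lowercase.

Key hex bytes 51 58 43 4a is exactly B = 4 bytes: K' = 51 58 43 4a.
XOR each byte with 0x5c: 51⊕5c=0d, 58⊕5c=04, 43⊕5c=1f, 4a⊕5c=16.

0d041f16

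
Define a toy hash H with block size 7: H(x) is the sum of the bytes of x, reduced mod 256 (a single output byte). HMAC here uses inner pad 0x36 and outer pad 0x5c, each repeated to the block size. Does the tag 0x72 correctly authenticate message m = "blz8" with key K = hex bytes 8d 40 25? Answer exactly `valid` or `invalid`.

valid

Key hex bytes 8d 40 25 is 3 bytes ≤ B = 7; zero-pad to 7 bytes: K' = 8d 40 25 00 00 00 00.
K' ⊕ ipad = bb 76 13 36 36 36 36; K' ⊕ opad = d1 1c 79 5c 5c 5c 5c.
Inner hash: sum = 187+118+19+54+54+54+54+98+108+122+56 = 924; mod 256 = 156 → 9c.
Outer hash (recomputed tag): sum = 209+28+121+92+92+92+92+156 = 882; mod 256 = 114 → 72.
Recomputed tag = 72; claimed = 72 → match.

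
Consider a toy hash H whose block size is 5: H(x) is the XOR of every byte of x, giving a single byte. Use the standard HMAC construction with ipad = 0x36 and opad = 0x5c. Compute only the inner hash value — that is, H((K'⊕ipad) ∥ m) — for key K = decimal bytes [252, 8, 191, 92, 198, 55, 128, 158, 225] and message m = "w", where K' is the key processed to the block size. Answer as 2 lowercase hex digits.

58

Key decimal bytes [252, 8, 191, 92, 198, 55, 128, 158, 225] = fc 08 bf 5c c6 37 80 9e e1 is 9 bytes > B = 5, so hash it first: H(key) = 19, then zero-pad to 5 bytes: K' = 19 00 00 00 00.
K' ⊕ ipad = 2f 36 36 36 36.
Inner input = 2f 36 36 36 36 ∥ 77.
Inner hash: XOR 2f⊕36⊕36⊕36⊕36⊕77 = 58.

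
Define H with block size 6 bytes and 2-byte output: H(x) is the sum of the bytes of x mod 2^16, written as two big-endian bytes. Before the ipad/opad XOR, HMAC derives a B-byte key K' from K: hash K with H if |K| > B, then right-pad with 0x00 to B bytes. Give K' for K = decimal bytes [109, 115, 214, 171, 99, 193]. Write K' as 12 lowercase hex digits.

Key decimal bytes [109, 115, 214, 171, 99, 193] = 6d 73 d6 ab 63 c1 is exactly B = 6 bytes: K' = 6d 73 d6 ab 63 c1.

6d73d6ab63c1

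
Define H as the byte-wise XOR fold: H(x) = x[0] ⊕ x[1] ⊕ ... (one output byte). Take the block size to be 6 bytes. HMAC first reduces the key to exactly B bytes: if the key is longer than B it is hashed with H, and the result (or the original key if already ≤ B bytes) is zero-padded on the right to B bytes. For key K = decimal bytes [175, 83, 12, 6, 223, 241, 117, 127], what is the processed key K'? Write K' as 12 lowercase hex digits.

|K| = 8 > B = 6, so first hash the key.
H(K): XOR af⊕53⊕0c⊕06⊕df⊕f1⊕75⊕7f = d2.
Zero-pad H(K) = d2 to 6 bytes: K' = d2 00 00 00 00 00.

d20000000000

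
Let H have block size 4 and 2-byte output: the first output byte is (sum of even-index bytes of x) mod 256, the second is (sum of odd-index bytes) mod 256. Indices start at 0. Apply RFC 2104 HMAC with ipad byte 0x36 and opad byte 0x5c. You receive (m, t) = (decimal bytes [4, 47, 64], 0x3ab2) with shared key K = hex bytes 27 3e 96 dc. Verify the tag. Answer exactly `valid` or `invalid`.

invalid

Key hex bytes 27 3e 96 dc is exactly B = 4 bytes: K' = 27 3e 96 dc.
K' ⊕ ipad = 11 08 a0 ea; K' ⊕ opad = 7b 62 ca 80.
Inner hash: even-index sum = 245 mod 256 = 245; odd-index sum = 289 mod 256 = 33 → f5 21.
Outer hash (recomputed tag): even-index sum = 570 mod 256 = 58; odd-index sum = 259 mod 256 = 3 → 3a 03.
Recomputed tag = 3a03; claimed = 3ab2 → mismatch.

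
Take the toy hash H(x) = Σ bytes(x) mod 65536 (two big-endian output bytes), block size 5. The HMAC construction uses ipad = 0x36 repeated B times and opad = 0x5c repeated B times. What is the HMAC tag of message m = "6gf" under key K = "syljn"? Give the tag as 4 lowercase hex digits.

0193

Key "syljn" = 73 79 6c 6a 6e is exactly B = 5 bytes: K' = 73 79 6c 6a 6e.
K' ⊕ ipad = 45 4f 5a 5c 58.  K' ⊕ opad = 2f 25 30 36 32.
Inner input = (K'⊕ipad) ∥ m = 45 4f 5a 5c 58 ∥ 36 67 66.
Inner hash: sum = 69+79+90+92+88+54+103+102 = 677 → 02 a5.
Outer input = (K'⊕opad) ∥ inner = 2f 25 30 36 32 ∥ 02 a5.
Outer hash (tag): sum = 47+37+48+54+50+2+165 = 403 → 01 93.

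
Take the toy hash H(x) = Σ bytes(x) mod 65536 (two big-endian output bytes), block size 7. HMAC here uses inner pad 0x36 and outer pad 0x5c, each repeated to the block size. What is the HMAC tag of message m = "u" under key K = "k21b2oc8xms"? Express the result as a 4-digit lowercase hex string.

Key "k21b2oc8xms" = 6b 32 31 62 32 6f 63 38 78 6d 73 is 11 bytes > B = 7, so hash it first: H(key) = 03 c4, then zero-pad to 7 bytes: K' = 03 c4 00 00 00 00 00.
K' ⊕ ipad = 35 f2 36 36 36 36 36.  K' ⊕ opad = 5f 98 5c 5c 5c 5c 5c.
Inner input = (K'⊕ipad) ∥ m = 35 f2 36 36 36 36 36 ∥ 75.
Inner hash: sum = 53+242+54+54+54+54+54+117 = 682 → 02 aa.
Outer input = (K'⊕opad) ∥ inner = 5f 98 5c 5c 5c 5c 5c ∥ 02 aa.
Outer hash (tag): sum = 95+152+92+92+92+92+92+2+170 = 879 → 03 6f.

036f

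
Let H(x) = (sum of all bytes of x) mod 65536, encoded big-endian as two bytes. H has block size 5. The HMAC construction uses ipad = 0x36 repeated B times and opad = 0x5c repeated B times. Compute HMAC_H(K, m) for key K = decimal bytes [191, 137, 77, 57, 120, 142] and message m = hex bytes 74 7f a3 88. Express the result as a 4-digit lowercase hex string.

02d3

Key decimal bytes [191, 137, 77, 57, 120, 142] = bf 89 4d 39 78 8e is 6 bytes > B = 5, so hash it first: H(key) = 02 d4, then zero-pad to 5 bytes: K' = 02 d4 00 00 00.
K' ⊕ ipad = 34 e2 36 36 36.  K' ⊕ opad = 5e 88 5c 5c 5c.
Inner input = (K'⊕ipad) ∥ m = 34 e2 36 36 36 ∥ 74 7f a3 88.
Inner hash: sum = 52+226+54+54+54+116+127+163+136 = 982 → 03 d6.
Outer input = (K'⊕opad) ∥ inner = 5e 88 5c 5c 5c ∥ 03 d6.
Outer hash (tag): sum = 94+136+92+92+92+3+214 = 723 → 02 d3.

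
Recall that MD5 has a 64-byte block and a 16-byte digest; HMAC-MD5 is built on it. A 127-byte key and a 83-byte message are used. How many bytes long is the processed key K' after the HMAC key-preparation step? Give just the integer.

64

Key is 127 > 64 bytes, so it is hashed to 16 bytes then zero-padded to 64: |K'| = 64.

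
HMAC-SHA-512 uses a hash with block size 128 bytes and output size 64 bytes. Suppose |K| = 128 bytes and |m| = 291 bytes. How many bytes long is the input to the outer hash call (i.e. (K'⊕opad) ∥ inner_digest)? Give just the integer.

Key is 128 ≤ 128 bytes, zero-padded: |K'| = 128.
Outer input = (K'⊕opad) ∥ H(inner) → 128 + 64 = 192 bytes.

192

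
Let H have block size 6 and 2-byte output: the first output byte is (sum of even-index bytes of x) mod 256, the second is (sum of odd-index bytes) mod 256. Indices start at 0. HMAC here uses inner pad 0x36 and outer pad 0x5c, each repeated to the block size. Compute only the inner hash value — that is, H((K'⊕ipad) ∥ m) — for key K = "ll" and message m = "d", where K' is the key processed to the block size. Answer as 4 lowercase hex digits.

Key "ll" = 6c 6c is 2 bytes ≤ B = 6; zero-pad to 6 bytes: K' = 6c 6c 00 00 00 00.
K' ⊕ ipad = 5a 5a 36 36 36 36.
Inner input = 5a 5a 36 36 36 36 ∥ 64.
Inner hash: even-index sum = 298 mod 256 = 42; odd-index sum = 198 mod 256 = 198 → 2a c6.

2ac6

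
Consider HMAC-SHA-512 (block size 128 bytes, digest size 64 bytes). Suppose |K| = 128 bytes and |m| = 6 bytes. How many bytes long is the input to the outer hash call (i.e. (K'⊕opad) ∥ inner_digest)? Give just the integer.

Key is 128 ≤ 128 bytes, zero-padded: |K'| = 128.
Outer input = (K'⊕opad) ∥ H(inner) → 128 + 64 = 192 bytes.

192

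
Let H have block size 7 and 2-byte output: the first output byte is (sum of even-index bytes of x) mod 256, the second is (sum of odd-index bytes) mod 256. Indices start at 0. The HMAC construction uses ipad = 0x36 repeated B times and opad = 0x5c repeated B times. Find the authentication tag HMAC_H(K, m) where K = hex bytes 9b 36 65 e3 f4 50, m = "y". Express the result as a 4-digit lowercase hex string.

Key hex bytes 9b 36 65 e3 f4 50 is 6 bytes ≤ B = 7; zero-pad to 7 bytes: K' = 9b 36 65 e3 f4 50 00.
K' ⊕ ipad = ad 00 53 d5 c2 66 36.  K' ⊕ opad = c7 6a 39 bf a8 0c 5c.
Inner input = (K'⊕ipad) ∥ m = ad 00 53 d5 c2 66 36 ∥ 79.
Inner hash: even-index sum = 504 mod 256 = 248; odd-index sum = 436 mod 256 = 180 → f8 b4.
Outer input = (K'⊕opad) ∥ inner = c7 6a 39 bf a8 0c 5c ∥ f8 b4.
Outer hash (tag): even-index sum = 696 mod 256 = 184; odd-index sum = 557 mod 256 = 45 → b8 2d.

b82d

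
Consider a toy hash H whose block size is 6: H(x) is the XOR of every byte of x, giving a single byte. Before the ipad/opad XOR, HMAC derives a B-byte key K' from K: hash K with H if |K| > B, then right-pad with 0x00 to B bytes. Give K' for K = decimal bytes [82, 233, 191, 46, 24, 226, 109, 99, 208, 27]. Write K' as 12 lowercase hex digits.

|K| = 10 > B = 6, so first hash the key.
H(K): XOR 52⊕e9⊕bf⊕2e⊕18⊕e2⊕6d⊕63⊕d0⊕1b = 15.
Zero-pad H(K) = 15 to 6 bytes: K' = 15 00 00 00 00 00.

150000000000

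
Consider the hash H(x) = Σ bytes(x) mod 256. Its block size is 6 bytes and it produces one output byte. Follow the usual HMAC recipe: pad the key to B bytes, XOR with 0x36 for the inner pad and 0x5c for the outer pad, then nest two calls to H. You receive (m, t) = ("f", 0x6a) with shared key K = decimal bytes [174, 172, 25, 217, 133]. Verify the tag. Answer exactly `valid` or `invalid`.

invalid

Key decimal bytes [174, 172, 25, 217, 133] = ae ac 19 d9 85 is 5 bytes ≤ B = 6; zero-pad to 6 bytes: K' = ae ac 19 d9 85 00.
K' ⊕ ipad = 98 9a 2f ef b3 36; K' ⊕ opad = f2 f0 45 85 d9 5c.
Inner hash: sum = 152+154+47+239+179+54+102 = 927; mod 256 = 159 → 9f.
Outer hash (recomputed tag): sum = 242+240+69+133+217+92+159 = 1152; mod 256 = 128 → 80.
Recomputed tag = 80; claimed = 6a → mismatch.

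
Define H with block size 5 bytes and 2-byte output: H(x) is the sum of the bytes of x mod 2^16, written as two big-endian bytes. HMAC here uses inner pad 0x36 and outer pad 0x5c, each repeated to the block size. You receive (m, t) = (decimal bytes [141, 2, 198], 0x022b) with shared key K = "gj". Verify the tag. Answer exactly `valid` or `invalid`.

valid

Key "gj" = 67 6a is 2 bytes ≤ B = 5; zero-pad to 5 bytes: K' = 67 6a 00 00 00.
K' ⊕ ipad = 51 5c 36 36 36; K' ⊕ opad = 3b 36 5c 5c 5c.
Inner hash: sum = 81+92+54+54+54+141+2+198 = 676 → 02 a4.
Outer hash (recomputed tag): sum = 59+54+92+92+92+2+164 = 555 → 02 2b.
Recomputed tag = 022b; claimed = 022b → match.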